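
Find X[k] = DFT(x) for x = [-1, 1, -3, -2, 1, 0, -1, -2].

X[k] = Σ(n=0 to 7) x[n] · ω_8^(nk)
where ω_8 = e^(-2πi/8)

Computing each X[k]:
X[0] = -7
X[1] = -1.2929+1.2929i
X[2] = 4-5i
X[3] = -2.7071-2.7071i
X[4] = -1
X[5] = -2.7071+2.7071i
X[6] = 4+5i
X[7] = -1.2929-1.2929i

X = [-7, -1.2929+1.2929i, 4-5i, -2.7071-2.7071i, -1, -2.7071+2.7071i, 4+5i, -1.2929-1.2929i]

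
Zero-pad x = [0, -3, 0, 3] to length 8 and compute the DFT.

Original 4-point DFT: [0, 6i, 0, -6i]
Zero-padded 8-point DFT provides frequency interpolation.

DFT_8([x, 0, ...]) = [0, -4.2426, 6i, 4.2426, 0, 4.2426, -6i, -4.2426]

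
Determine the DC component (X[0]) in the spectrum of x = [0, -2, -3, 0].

X[0] = Σ(n=0 to 3) x[n] · ω_4^0 = Σ x[n]
= (0) + (-2) + (-3) + (0)

X[0] = -5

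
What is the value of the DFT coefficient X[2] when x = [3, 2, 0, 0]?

X[2] = Σ(n=0 to 3) x[n] · ω_4^(2n) where ω_4 = e^(-2πi/4)
= (3)·ω_4^0 + (2)·ω_4^2 + (0)·ω_4^4 + (0)·ω_4^6

X[2] = 1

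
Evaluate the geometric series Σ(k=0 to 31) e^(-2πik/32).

Sum of all nth roots of unity equals 0 for n > 1 (geometric series with r ≠ 1).

0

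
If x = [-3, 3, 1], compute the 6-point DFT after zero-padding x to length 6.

Original 3-point DFT: [1, -5.0000-1.7321i, -5.0000+1.7321i]
Zero-padded 6-point DFT provides frequency interpolation.

DFT_6([x, 0, ...]) = [1, -2.0000-3.4641i, -5.0000-1.7321i, -5, -5.0000+1.7321i, -2.0000+3.4641i]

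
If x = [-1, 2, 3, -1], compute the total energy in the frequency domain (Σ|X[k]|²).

Parseval: Σ|x[n]|² = (1/N)Σ|X[k]|², so Σ|X[k]|² = N·Σ|x[n]|² = 4·15.0000

Σ|X[k]|² = N·Σ|x[n]|² = 4·15.0000 = 60.0000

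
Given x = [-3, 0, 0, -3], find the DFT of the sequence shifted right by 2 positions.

Time shift by 2: X_shifted[k] = ω_4^(2k) · X[k]
Shifted x = [0, -3, -3, 0]

DFT(x[n-2]) = [-6, 3+3i, 0, 3-3i]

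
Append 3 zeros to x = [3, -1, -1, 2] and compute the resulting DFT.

Original 4-point DFT: [3, 4+3i, 1, 4-3i]
Zero-padded 7-point DFT provides frequency interpolation.

DFT_7([x, 0, ...]) = [3, 0.7971+0.8890i, 5.3705+2.1047i, 2.8324-2.2978i, 2.8324+2.2978i, 5.3705-2.1047i, 0.7971-0.8890i]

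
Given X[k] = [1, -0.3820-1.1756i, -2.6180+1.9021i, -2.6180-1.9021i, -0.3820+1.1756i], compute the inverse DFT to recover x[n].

x[n] = (1/5) Σ(k=0 to 4) X[k] · e^(2πikn/5)

Computing each x[n]:
x[0] = -1
x[1] = 1
x[2] = 1
x[3] = -1
x[4] = 1

x = [-1, 1, 1, -1, 1]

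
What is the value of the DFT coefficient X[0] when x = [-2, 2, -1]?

X[0] = Σ(n=0 to 2) x[n] · ω_3^0 = Σ x[n]
= (-2) + (2) + (-1)

X[0] = -1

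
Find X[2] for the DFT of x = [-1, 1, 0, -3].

X[2] = Σ(n=0 to 3) x[n] · ω_4^(2n) where ω_4 = e^(-2πi/4)
= (-1)·ω_4^0 + (1)·ω_4^2 + (0)·ω_4^4 + (-3)·ω_4^6

X[2] = 1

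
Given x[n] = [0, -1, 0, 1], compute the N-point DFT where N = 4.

X[k] = Σ(n=0 to 3) x[n] · ω_4^(nk)
where ω_4 = e^(-2πi/4)

Computing each X[k]:
X[0] = 0
X[1] = 2i
X[2] = 0
X[3] = -2i

X = [0, 2i, 0, -2i]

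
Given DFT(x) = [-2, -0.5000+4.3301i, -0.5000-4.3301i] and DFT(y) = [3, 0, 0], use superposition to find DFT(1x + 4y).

By linearity: DFT(1x + 4y) = 1·DFT(x) + 4·DFT(y)
= 1·[-2, -0.5000+4.3301i, -0.5000-4.3301i] + 4·[3, 0, 0]

Computing element-wise:
Z[0] = 1·(-2) + 4·(3) = 10
Z[1] = 1·(-0.5000+4.3301i) + 4·(0) = -0.5000+4.3301i
Z[2] = 1·(-0.5000-4.3301i) + 4·(0) = -0.5000-4.3301i

DFT(1x + 4y) = 1·X + 4·Y = [10, -0.5000+4.3301i, -0.5000-4.3301i]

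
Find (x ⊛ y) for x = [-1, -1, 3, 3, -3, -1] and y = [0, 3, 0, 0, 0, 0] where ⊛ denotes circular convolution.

(x ⊛ y)[n] = Σ(m=0 to 5) x[m] · y[(n-m) mod 6]

Computing each output sample:
(x ⊛ y)[0] = -3
(x ⊛ y)[1] = -3
(x ⊛ y)[2] = -3
(x ⊛ y)[3] = 9
(x ⊛ y)[4] = 9
(x ⊛ y)[5] = -9

x ⊛ y = [-3, -3, -3, 9, 9, -9]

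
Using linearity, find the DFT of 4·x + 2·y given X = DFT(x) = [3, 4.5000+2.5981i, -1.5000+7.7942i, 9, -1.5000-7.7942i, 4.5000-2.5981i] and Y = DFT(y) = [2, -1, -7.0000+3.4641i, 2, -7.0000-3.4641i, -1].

By linearity: DFT(4x + 2y) = 4·DFT(x) + 2·DFT(y)
= 4·[3, 4.5000+2.5981i, -1.5000+7.7942i, 9, -1.5000-7.7942i, 4.5000-2.5981i] + 2·[2, -1, -7.0000+3.4641i, 2, -7.0000-3.4641i, -1]

Computing element-wise:
Z[0] = 4·(3) + 2·(2) = 16
Z[1] = 4·(4.5000+2.5981i) + 2·(-1) = 16.0000+10.3924i
Z[2] = 4·(-1.5000+7.7942i) + 2·(-7.0000+3.4641i) = -20.0000+38.1050i
Z[3] = 4·(9) + 2·(2) = 40
Z[4] = 4·(-1.5000-7.7942i) + 2·(-7.0000-3.4641i) = -20.0000-38.1050i
Z[5] = 4·(4.5000-2.5981i) + 2·(-1) = 16.0000-10.3924i

DFT(4x + 2y) = 4·X + 2·Y = [16, 16.0000+10.3924i, -20.0000+38.1050i, 40, -20.0000-38.1050i, 16.0000-10.3924i]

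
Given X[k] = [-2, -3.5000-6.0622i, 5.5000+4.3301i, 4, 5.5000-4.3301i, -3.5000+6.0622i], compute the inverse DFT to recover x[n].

x[n] = (1/6) Σ(k=0 to 5) X[k] · e^(2πikn/6)

Computing each x[n]:
x[0] = 1
x[1] = -2
x[2] = 3
x[3] = 2
x[4] = -3
x[5] = -3

x = [1, -2, 3, 2, -3, -3]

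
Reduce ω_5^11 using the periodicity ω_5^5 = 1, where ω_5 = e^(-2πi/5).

Since ω_5^5 = 1, powers reduce modulo 5.
11 mod 5 = 1
So ω_5^11 = ω_5^1 = e^(-2πi·1/5)

ω_5^11 = ω_5^1 = 0.3090-0.9511i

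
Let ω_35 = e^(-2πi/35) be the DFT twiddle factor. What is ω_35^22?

ω_35^22 = e^(-2πi·22/35)
= cos(-2π·22/35) + i·sin(-2π·22/35)
= cos(-44π/35) + i·sin(-44π/35)

ω_35^22 = cos(-44π/35) + i·sin(-44π/35) = -0.6911+0.7228i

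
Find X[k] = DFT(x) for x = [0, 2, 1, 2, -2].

X[k] = Σ(n=0 to 4) x[n] · ω_5^(nk)
where ω_5 = e^(-2πi/5)

Computing each X[k]:
X[0] = 3
X[1] = -2.4271-3.2164i
X[2] = 0.9271-3.3022i
X[3] = 0.9271+3.3022i
X[4] = -2.4271+3.2164i

X = [3, -2.4271-3.2164i, 0.9271-3.3022i, 0.9271+3.3022i, -2.4271+3.2164i]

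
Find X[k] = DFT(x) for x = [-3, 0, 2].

X[k] = Σ(n=0 to 2) x[n] · ω_3^(nk)
where ω_3 = e^(-2πi/3)

Computing each X[k]:
X[0] = -1
X[1] = -4.0000+1.7321i
X[2] = -4.0000-1.7321i

X = [-1, -4.0000+1.7321i, -4.0000-1.7321i]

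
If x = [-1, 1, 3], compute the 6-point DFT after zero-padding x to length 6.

Original 3-point DFT: [3, -3.0000+1.7321i, -3.0000-1.7321i]
Zero-padded 6-point DFT provides frequency interpolation.

DFT_6([x, 0, ...]) = [3, -2.0000-3.4641i, -3.0000+1.7321i, 1, -3.0000-1.7321i, -2.0000+3.4641i]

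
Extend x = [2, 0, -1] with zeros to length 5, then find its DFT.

Original 3-point DFT: [1, 2.5000-0.8660i, 2.5000+0.8660i]
Zero-padded 5-point DFT provides frequency interpolation.

DFT_5([x, 0, ...]) = [1, 2.8090+0.5878i, 1.6910-0.9511i, 1.6910+0.9511i, 2.8090-0.5878i]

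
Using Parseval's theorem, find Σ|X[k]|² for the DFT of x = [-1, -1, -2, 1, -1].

Parseval: Σ|x[n]|² = (1/N)Σ|X[k]|², so Σ|X[k]|² = N·Σ|x[n]|² = 5·8.0000

Σ|X[k]|² = N·Σ|x[n]|² = 5·8.0000 = 40.0000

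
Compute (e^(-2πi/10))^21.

Since ω_10^10 = 1, powers reduce modulo 10.
21 mod 10 = 1
So ω_10^21 = ω_10^1 = e^(-2πi·1/10)

ω_10^21 = ω_10^1 = 0.8090-0.5878i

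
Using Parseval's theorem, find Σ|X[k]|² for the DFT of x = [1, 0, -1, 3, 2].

Parseval: Σ|x[n]|² = (1/N)Σ|X[k]|², so Σ|X[k]|² = N·Σ|x[n]|² = 5·15.0000

Σ|X[k]|² = N·Σ|x[n]|² = 5·15.0000 = 75.0000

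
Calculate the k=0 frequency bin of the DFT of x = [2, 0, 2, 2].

X[0] = Σ(n=0 to 3) x[n] · ω_4^0 = Σ x[n]
= (2) + (0) + (2) + (2)

X[0] = 6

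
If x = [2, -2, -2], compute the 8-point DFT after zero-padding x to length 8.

Original 3-point DFT: [-2, 4, 4]
Zero-padded 8-point DFT provides frequency interpolation.

DFT_8([x, 0, ...]) = [-2, 0.5858+3.4142i, 4+2i, 3.4142-0.5858i, 2, 3.4142+0.5858i, 4-2i, 0.5858-3.4142i]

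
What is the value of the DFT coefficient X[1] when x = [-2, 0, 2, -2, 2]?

X[1] = Σ(n=0 to 4) x[n] · ω_5^(1n) where ω_5 = e^(-2πi/5)
= (-2)·ω_5^0 + (0)·ω_5^1 + (2)·ω_5^2 + (-2)·ω_5^3 + (2)·ω_5^4

X[1] = -1.3820-0.4490i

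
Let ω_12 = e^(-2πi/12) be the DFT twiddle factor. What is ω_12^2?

ω_12^2 = e^(-2πi·2/12)
= cos(-2π·2/12) + i·sin(-2π·2/12)
= cos(-4π/12) + i·sin(-4π/12)

ω_12^2 = cos(-4π/12) + i·sin(-4π/12) = 0.5000-0.8660i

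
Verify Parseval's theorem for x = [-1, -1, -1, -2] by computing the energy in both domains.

Time domain:
Σ|x[n]|² = |-1|² + |-1|² + |-1|² + |-2|² = 7.0000

Frequency domain:
(1/4)Σ|X[k]|² = (1/4)(|-5|² + |-1i|² + |1|² + |1i|²) = (1/4)·28.0000 = 7.0000

Both sides agree, confirming Parseval's theorem.

Σ|x[n]|² = (1/N)Σ|X[k]|² = 7.0000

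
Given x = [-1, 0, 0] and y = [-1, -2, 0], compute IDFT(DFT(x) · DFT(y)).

(x ⊛ y)[n] = Σ(m=0 to 2) x[m] · y[(n-m) mod 3]

Computing each output sample:
(x ⊛ y)[0] = 1
(x ⊛ y)[1] = 2
(x ⊛ y)[2] = 0

x ⊛ y = [1, 2, 0]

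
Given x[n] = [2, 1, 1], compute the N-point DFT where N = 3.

X[k] = Σ(n=0 to 2) x[n] · ω_3^(nk)
where ω_3 = e^(-2πi/3)

Computing each X[k]:
X[0] = 4
X[1] = 1
X[2] = 1

X = [4, 1, 1]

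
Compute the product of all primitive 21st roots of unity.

The primitive 21st roots of unity are ω_21^k for k coprime to 21: k ∈ {1, 2, 4, 5, 8, 10, 11, 13, 16, 17, 19, 20}
Their product equals the constant term of the cyclotomic polynomial Φ_21(x) up to sign.
For n ≥ 3, the product of all primitive nth roots of unity is 1. (For n=1 it is 1; for n=2 it is -1.)

1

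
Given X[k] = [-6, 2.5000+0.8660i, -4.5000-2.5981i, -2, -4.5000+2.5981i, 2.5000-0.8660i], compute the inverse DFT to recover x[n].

x[n] = (1/6) Σ(k=0 to 5) X[k] · e^(2πikn/6)

Computing each x[n]:
x[0] = -2
x[1] = 1
x[2] = -2
x[3] = -3
x[4] = 0
x[5] = 0

x = [-2, 1, -2, -3, 0, 0]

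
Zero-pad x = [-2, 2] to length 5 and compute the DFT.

Original 2-point DFT: [0, -4]
Zero-padded 5-point DFT provides frequency interpolation.

DFT_5([x, 0, ...]) = [0, -1.3820-1.9021i, -3.6180-1.1756i, -3.6180+1.1756i, -1.3820+1.9021i]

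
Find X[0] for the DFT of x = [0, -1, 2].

X[0] = Σ(n=0 to 2) x[n] · ω_3^0 = Σ x[n]
= (0) + (-1) + (2)

X[0] = 1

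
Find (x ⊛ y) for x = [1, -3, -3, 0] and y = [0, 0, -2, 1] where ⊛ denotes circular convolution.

(x ⊛ y)[n] = Σ(m=0 to 3) x[m] · y[(n-m) mod 4]

Computing each output sample:
(x ⊛ y)[0] = 3
(x ⊛ y)[1] = -3
(x ⊛ y)[2] = -2
(x ⊛ y)[3] = 7

x ⊛ y = [3, -3, -2, 7]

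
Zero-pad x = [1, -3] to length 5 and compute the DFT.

Original 2-point DFT: [-2, 4]
Zero-padded 5-point DFT provides frequency interpolation.

DFT_5([x, 0, ...]) = [-2, 0.0729+2.8532i, 3.4271+1.7634i, 3.4271-1.7634i, 0.0729-2.8532i]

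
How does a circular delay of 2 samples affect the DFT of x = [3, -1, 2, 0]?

Time shift by 2: X_shifted[k] = ω_4^(2k) · X[k]
Shifted x = [2, 0, 3, -1]

DFT(x[n-2]) = [4, -1-1i, 6, -1+1i]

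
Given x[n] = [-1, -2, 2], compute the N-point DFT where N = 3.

X[k] = Σ(n=0 to 2) x[n] · ω_3^(nk)
where ω_3 = e^(-2πi/3)

Computing each X[k]:
X[0] = -1
X[1] = -1.0000+3.4641i
X[2] = -1.0000-3.4641i

X = [-1, -1.0000+3.4641i, -1.0000-3.4641i]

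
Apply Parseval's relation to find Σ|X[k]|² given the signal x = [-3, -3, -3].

Parseval: Σ|x[n]|² = (1/N)Σ|X[k]|², so Σ|X[k]|² = N·Σ|x[n]|² = 3·27.0000

Σ|X[k]|² = N·Σ|x[n]|² = 3·27.0000 = 81.0000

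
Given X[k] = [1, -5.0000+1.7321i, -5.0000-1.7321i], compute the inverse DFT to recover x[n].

x[n] = (1/3) Σ(k=0 to 2) X[k] · e^(2πikn/3)

Computing each x[n]:
x[0] = -3
x[1] = 1
x[2] = 3

x = [-3, 1, 3]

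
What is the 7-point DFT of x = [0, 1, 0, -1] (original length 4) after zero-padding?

Original 4-point DFT: [0, -2i, 0, 2i]
Zero-padded 7-point DFT provides frequency interpolation.

DFT_7([x, 0, ...]) = [0, 1.5245-0.3479i, -0.8460-1.7568i, -0.6784+0.5410i, -0.6784-0.5410i, -0.8460+1.7568i, 1.5245+0.3479i]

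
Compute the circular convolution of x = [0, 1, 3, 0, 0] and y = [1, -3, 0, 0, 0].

(x ⊛ y)[n] = Σ(m=0 to 4) x[m] · y[(n-m) mod 5]

Computing each output sample:
(x ⊛ y)[0] = 0
(x ⊛ y)[1] = 1
(x ⊛ y)[2] = 0
(x ⊛ y)[3] = -9
(x ⊛ y)[4] = 0

x ⊛ y = [0, 1, 0, -9, 0]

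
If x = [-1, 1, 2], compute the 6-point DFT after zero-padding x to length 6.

Original 3-point DFT: [2, -2.5000+0.8660i, -2.5000-0.8660i]
Zero-padded 6-point DFT provides frequency interpolation.

DFT_6([x, 0, ...]) = [2, -1.5000-2.5981i, -2.5000+0.8660i, 0, -2.5000-0.8660i, -1.5000+2.5981i]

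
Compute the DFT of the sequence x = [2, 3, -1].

X[k] = Σ(n=0 to 2) x[n] · ω_3^(nk)
where ω_3 = e^(-2πi/3)

Computing each X[k]:
X[0] = 4
X[1] = 1.0000-3.4641i
X[2] = 1.0000+3.4641i

X = [4, 1.0000-3.4641i, 1.0000+3.4641i]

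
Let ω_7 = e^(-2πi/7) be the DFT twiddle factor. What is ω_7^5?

ω_7^5 = e^(-2πi·5/7)
= cos(-2π·5/7) + i·sin(-2π·5/7)
= cos(-10π/7) + i·sin(-10π/7)

ω_7^5 = cos(-10π/7) + i·sin(-10π/7) = -0.2225+0.9749i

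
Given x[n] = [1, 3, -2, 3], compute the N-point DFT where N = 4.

X[k] = Σ(n=0 to 3) x[n] · ω_4^(nk)
where ω_4 = e^(-2πi/4)

Computing each X[k]:
X[0] = 5
X[1] = 3
X[2] = -7
X[3] = 3

X = [5, 3, -7, 3]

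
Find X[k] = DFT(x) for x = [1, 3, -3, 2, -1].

X[k] = Σ(n=0 to 4) x[n] · ω_5^(nk)
where ω_5 = e^(-2πi/5)

Computing each X[k]:
X[0] = 2
X[1] = 2.4271-0.8653i
X[2] = -0.9271-7.1064i
X[3] = -0.9271+7.1064i
X[4] = 2.4271+0.8653i

X = [2, 2.4271-0.8653i, -0.9271-7.1064i, -0.9271+7.1064i, 2.4271+0.8653i]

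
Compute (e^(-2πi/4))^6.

Since ω_4^4 = 1, powers reduce modulo 4.
6 mod 4 = 2
So ω_4^6 = ω_4^2 = e^(-2πi·2/4)

ω_4^6 = ω_4^2 = -1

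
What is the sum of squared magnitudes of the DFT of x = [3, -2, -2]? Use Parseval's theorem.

Parseval: Σ|x[n]|² = (1/N)Σ|X[k]|², so Σ|X[k]|² = N·Σ|x[n]|² = 3·17.0000

Σ|X[k]|² = N·Σ|x[n]|² = 3·17.0000 = 51.0000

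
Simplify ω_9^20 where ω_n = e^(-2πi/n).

Since ω_9^9 = 1, powers reduce modulo 9.
20 mod 9 = 2
So ω_9^20 = ω_9^2 = e^(-2πi·2/9)

ω_9^20 = ω_9^2 = 0.1736-0.9848i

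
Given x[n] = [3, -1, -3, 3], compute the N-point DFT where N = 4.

X[k] = Σ(n=0 to 3) x[n] · ω_4^(nk)
where ω_4 = e^(-2πi/4)

Computing each X[k]:
X[0] = 2
X[1] = 6+4i
X[2] = -2
X[3] = 6-4i

X = [2, 6+4i, -2, 6-4i]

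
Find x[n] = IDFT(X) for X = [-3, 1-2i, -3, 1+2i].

x[n] = (1/4) Σ(k=0 to 3) X[k] · e^(2πikn/4)

Computing each x[n]:
x[0] = -1
x[1] = 1
x[2] = -2
x[3] = -1

x = [-1, 1, -2, -1]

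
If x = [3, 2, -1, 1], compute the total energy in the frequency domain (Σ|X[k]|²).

Parseval: Σ|x[n]|² = (1/N)Σ|X[k]|², so Σ|X[k]|² = N·Σ|x[n]|² = 4·15.0000

Σ|X[k]|² = N·Σ|x[n]|² = 4·15.0000 = 60.0000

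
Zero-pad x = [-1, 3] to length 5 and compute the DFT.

Original 2-point DFT: [2, -4]
Zero-padded 5-point DFT provides frequency interpolation.

DFT_5([x, 0, ...]) = [2, -0.0729-2.8532i, -3.4271-1.7634i, -3.4271+1.7634i, -0.0729+2.8532i]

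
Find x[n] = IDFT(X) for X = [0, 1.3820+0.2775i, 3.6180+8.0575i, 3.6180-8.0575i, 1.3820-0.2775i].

x[n] = (1/5) Σ(k=0 to 4) X[k] · e^(2πikn/5)

Computing each x[n]:
x[0] = 2
x[1] = -3
x[2] = 3
x[3] = -3
x[4] = 1

x = [2, -3, 3, -3, 1]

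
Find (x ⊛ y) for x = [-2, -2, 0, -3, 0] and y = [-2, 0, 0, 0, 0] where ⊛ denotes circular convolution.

(x ⊛ y)[n] = Σ(m=0 to 4) x[m] · y[(n-m) mod 5]

Computing each output sample:
(x ⊛ y)[0] = 4
(x ⊛ y)[1] = 4
(x ⊛ y)[2] = 0
(x ⊛ y)[3] = 6
(x ⊛ y)[4] = 0

x ⊛ y = [4, 4, 0, 6, 0]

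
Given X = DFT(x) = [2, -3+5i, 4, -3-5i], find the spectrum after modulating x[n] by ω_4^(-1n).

Modulation property: DFT(ω_4^(-1n)·x[n]) = X[(k-1) mod 4], so circularly shift X by 1 positions.

X[k-1] = [-3-5i, 2, -3+5i, 4]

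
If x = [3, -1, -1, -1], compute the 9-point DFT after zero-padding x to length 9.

Original 4-point DFT: [0, 4, 4, 4]
Zero-padded 9-point DFT provides frequency interpolation.

DFT_9([x, 0, ...]) = [0, 2.5603+2.4936i, 4.2660+0.4608i, 3, 3.6736+0.5653i, 3.6736-0.5653i, 3, 4.2660-0.4608i, 2.5603-2.4936i]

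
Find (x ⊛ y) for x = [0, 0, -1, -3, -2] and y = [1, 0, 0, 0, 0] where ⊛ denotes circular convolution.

(x ⊛ y)[n] = Σ(m=0 to 4) x[m] · y[(n-m) mod 5]

Computing each output sample:
(x ⊛ y)[0] = 0
(x ⊛ y)[1] = 0
(x ⊛ y)[2] = -1
(x ⊛ y)[3] = -3
(x ⊛ y)[4] = -2

x ⊛ y = [0, 0, -1, -3, -2]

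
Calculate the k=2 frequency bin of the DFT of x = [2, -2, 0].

X[2] = Σ(n=0 to 2) x[n] · ω_3^(2n) where ω_3 = e^(-2πi/3)
= (2)·ω_3^0 + (-2)·ω_3^2 + (0)·ω_3^4

X[2] = 3.0000-1.7321i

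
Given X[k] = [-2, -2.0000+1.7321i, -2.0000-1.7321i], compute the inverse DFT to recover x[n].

x[n] = (1/3) Σ(k=0 to 2) X[k] · e^(2πikn/3)

Computing each x[n]:
x[0] = -2
x[1] = -1
x[2] = 1

x = [-2, -1, 1]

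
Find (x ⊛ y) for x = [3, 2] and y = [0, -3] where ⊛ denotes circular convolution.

(x ⊛ y)[n] = Σ(m=0 to 1) x[m] · y[(n-m) mod 2]

Computing each output sample:
(x ⊛ y)[0] = -6
(x ⊛ y)[1] = -9

x ⊛ y = [-6, -9]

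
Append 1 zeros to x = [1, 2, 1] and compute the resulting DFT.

Original 3-point DFT: [4, -0.5000-0.8660i, -0.5000+0.8660i]
Zero-padded 4-point DFT provides frequency interpolation.

DFT_4([x, 0, ...]) = [4, -2i, 0, 2i]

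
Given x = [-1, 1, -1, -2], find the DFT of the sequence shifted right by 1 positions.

Time shift by 1: X_shifted[k] = ω_4^(1k) · X[k]
Shifted x = [-2, -1, 1, -1]

DFT(x[n-1]) = [-3, -3, 1, -3]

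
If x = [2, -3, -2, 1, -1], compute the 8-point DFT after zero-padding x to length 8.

Original 5-point DFT: [-3, 1.5729+3.6655i, 4.9271-1.6776i, 4.9271+1.6776i, 1.5729-3.6655i]
Zero-padded 8-point DFT provides frequency interpolation.

DFT_8([x, 0, ...]) = [-3, 0.1716+3.4142i, 3+4i, 5.8284-0.5858i, 1, 5.8284+0.5858i, 3-4i, 0.1716-3.4142i]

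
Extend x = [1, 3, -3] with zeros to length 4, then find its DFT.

Original 3-point DFT: [1, 1.0000-5.1962i, 1.0000+5.1962i]
Zero-padded 4-point DFT provides frequency interpolation.

DFT_4([x, 0, ...]) = [1, 4-3i, -5, 4+3i]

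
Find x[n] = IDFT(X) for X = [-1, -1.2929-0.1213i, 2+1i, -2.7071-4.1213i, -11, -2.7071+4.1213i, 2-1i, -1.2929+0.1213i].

x[n] = (1/8) Σ(k=0 to 7) X[k] · e^(2πikn/8)

Computing each x[n]:
x[0] = -2
x[1] = 2
x[2] = -3
x[3] = 2
x[4] = 0
x[5] = 0
x[6] = -1
x[7] = 1

x = [-2, 2, -3, 2, 0, 0, -1, 1]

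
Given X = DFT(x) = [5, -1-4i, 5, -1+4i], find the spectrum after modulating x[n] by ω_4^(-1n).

Modulation property: DFT(ω_4^(-1n)·x[n]) = X[(k-1) mod 4], so circularly shift X by 1 positions.

X[k-1] = [-1+4i, 5, -1-4i, 5]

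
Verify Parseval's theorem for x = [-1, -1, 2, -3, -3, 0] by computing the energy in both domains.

Time domain:
Σ|x[n]|² = |-1|² + |-1|² + |2|² + |-3|² + |-3|² + |0|² = 24.0000

Frequency domain:
(1/6)Σ|X[k]|² = (1/6)(|-6|² + |2.0000-3.4641i|² + |-3.0000+5.1962i|² + |2|² + |-3.0000-5.1962i|² + |2.0000+3.4641i|²) = (1/6)·144.0000 = 24.0000

Both sides agree, confirming Parseval's theorem.

Σ|x[n]|² = (1/N)Σ|X[k]|² = 24.0000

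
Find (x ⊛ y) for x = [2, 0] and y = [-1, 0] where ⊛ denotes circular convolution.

(x ⊛ y)[n] = Σ(m=0 to 1) x[m] · y[(n-m) mod 2]

Computing each output sample:
(x ⊛ y)[0] = -2
(x ⊛ y)[1] = 0

x ⊛ y = [-2, 0]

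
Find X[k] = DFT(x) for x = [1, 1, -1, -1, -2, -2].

X[k] = Σ(n=0 to 5) x[n] · ω_6^(nk)
where ω_6 = e^(-2πi/6)

Computing each X[k]:
X[0] = -4
X[1] = 3.0000-3.4641i
X[2] = 2.0000-1.7321i
X[3] = 0
X[4] = 2.0000+1.7321i
X[5] = 3.0000+3.4641i

X = [-4, 3.0000-3.4641i, 2.0000-1.7321i, 0, 2.0000+1.7321i, 3.0000+3.4641i]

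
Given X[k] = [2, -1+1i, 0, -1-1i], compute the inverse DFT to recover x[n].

x[n] = (1/4) Σ(k=0 to 3) X[k] · e^(2πikn/4)

Computing each x[n]:
x[0] = 0
x[1] = 0
x[2] = 1
x[3] = 1

x = [0, 0, 1, 1]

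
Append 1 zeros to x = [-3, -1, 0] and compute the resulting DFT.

Original 3-point DFT: [-4, -2.5000+0.8660i, -2.5000-0.8660i]
Zero-padded 4-point DFT provides frequency interpolation.

DFT_4([x, 0, ...]) = [-4, -3+1i, -2, -3-1i]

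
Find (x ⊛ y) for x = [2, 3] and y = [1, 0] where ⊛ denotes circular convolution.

(x ⊛ y)[n] = Σ(m=0 to 1) x[m] · y[(n-m) mod 2]

Computing each output sample:
(x ⊛ y)[0] = 2
(x ⊛ y)[1] = 3

x ⊛ y = [2, 3]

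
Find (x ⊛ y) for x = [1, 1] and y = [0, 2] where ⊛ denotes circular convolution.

(x ⊛ y)[n] = Σ(m=0 to 1) x[m] · y[(n-m) mod 2]

Computing each output sample:
(x ⊛ y)[0] = 2
(x ⊛ y)[1] = 2

x ⊛ y = [2, 2]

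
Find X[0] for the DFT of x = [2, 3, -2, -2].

X[0] = Σ(n=0 to 3) x[n] · ω_4^0 = Σ x[n]
= (2) + (3) + (-2) + (-2)

X[0] = 1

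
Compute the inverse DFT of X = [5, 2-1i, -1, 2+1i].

x[n] = (1/4) Σ(k=0 to 3) X[k] · e^(2πikn/4)

Computing each x[n]:
x[0] = 2
x[1] = 2
x[2] = 0
x[3] = 1

x = [2, 2, 0, 1]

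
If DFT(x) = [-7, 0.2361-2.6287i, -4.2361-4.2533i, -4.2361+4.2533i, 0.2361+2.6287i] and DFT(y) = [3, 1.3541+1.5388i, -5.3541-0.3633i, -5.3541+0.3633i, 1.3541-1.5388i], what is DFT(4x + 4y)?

By linearity: DFT(4x + 4y) = 4·DFT(x) + 4·DFT(y)
= 4·[-7, 0.2361-2.6287i, -4.2361-4.2533i, -4.2361+4.2533i, 0.2361+2.6287i] + 4·[3, 1.3541+1.5388i, -5.3541-0.3633i, -5.3541+0.3633i, 1.3541-1.5388i]

Computing element-wise:
Z[0] = 4·(-7) + 4·(3) = -16
Z[1] = 4·(0.2361-2.6287i) + 4·(1.3541+1.5388i) = 6.3608-4.3596i
Z[2] = 4·(-4.2361-4.2533i) + 4·(-5.3541-0.3633i) = -38.3608-18.4664i
Z[3] = 4·(-4.2361+4.2533i) + 4·(-5.3541+0.3633i) = -38.3608+18.4664i
Z[4] = 4·(0.2361+2.6287i) + 4·(1.3541-1.5388i) = 6.3608+4.3596i

DFT(4x + 4y) = 4·X + 4·Y = [-16, 6.3608-4.3596i, -38.3608-18.4664i, -38.3608+18.4664i, 6.3608+4.3596i]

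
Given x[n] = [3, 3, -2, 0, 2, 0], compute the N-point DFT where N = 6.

X[k] = Σ(n=0 to 5) x[n] · ω_6^(nk)
where ω_6 = e^(-2πi/6)

Computing each X[k]:
X[0] = 6
X[1] = 4.5000+0.8660i
X[2] = 1.5000-6.0622i
X[3] = 0
X[4] = 1.5000+6.0622i
X[5] = 4.5000-0.8660i

X = [6, 4.5000+0.8660i, 1.5000-6.0622i, 0, 1.5000+6.0622i, 4.5000-0.8660i]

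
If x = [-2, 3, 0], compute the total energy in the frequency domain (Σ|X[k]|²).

Parseval: Σ|x[n]|² = (1/N)Σ|X[k]|², so Σ|X[k]|² = N·Σ|x[n]|² = 3·13.0000

Σ|X[k]|² = N·Σ|x[n]|² = 3·13.0000 = 39.0000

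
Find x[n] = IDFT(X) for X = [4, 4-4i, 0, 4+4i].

x[n] = (1/4) Σ(k=0 to 3) X[k] · e^(2πikn/4)

Computing each x[n]:
x[0] = 3
x[1] = 3
x[2] = -1
x[3] = -1

x = [3, 3, -1, -1]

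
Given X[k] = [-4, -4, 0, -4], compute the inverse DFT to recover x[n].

x[n] = (1/4) Σ(k=0 to 3) X[k] · e^(2πikn/4)

Computing each x[n]:
x[0] = -3
x[1] = -1
x[2] = 1
x[3] = -1

x = [-3, -1, 1, -1]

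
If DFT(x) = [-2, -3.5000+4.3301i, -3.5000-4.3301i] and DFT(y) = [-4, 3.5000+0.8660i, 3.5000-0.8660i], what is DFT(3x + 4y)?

By linearity: DFT(3x + 4y) = 3·DFT(x) + 4·DFT(y)
= 3·[-2, -3.5000+4.3301i, -3.5000-4.3301i] + 4·[-4, 3.5000+0.8660i, 3.5000-0.8660i]

Computing element-wise:
Z[0] = 3·(-2) + 4·(-4) = -22
Z[1] = 3·(-3.5000+4.3301i) + 4·(3.5000+0.8660i) = 3.5000+16.4543i
Z[2] = 3·(-3.5000-4.3301i) + 4·(3.5000-0.8660i) = 3.5000-16.4543i

DFT(3x + 4y) = 3·X + 4·Y = [-22, 3.5000+16.4543i, 3.5000-16.4543i]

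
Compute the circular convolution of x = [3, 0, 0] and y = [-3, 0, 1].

(x ⊛ y)[n] = Σ(m=0 to 2) x[m] · y[(n-m) mod 3]

Computing each output sample:
(x ⊛ y)[0] = -9
(x ⊛ y)[1] = 0
(x ⊛ y)[2] = 3

x ⊛ y = [-9, 0, 3]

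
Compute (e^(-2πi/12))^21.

Since ω_12^12 = 1, powers reduce modulo 12.
21 mod 12 = 9
So ω_12^21 = ω_12^9 = e^(-2πi·9/12)

ω_12^21 = ω_12^9 = 1i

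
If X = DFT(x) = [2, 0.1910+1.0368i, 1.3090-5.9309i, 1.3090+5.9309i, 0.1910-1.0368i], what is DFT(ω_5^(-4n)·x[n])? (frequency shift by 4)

Modulation property: DFT(ω_5^(-4n)·x[n]) = X[(k-4) mod 5], so circularly shift X by 4 positions.

X[k-4] = [0.1910+1.0368i, 1.3090-5.9309i, 1.3090+5.9309i, 0.1910-1.0368i, 2]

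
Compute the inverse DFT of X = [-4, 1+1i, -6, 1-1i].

x[n] = (1/4) Σ(k=0 to 3) X[k] · e^(2πikn/4)

Computing each x[n]:
x[0] = -2
x[1] = 0
x[2] = -3
x[3] = 1

x = [-2, 0, -3, 1]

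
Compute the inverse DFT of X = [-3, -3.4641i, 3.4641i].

x[n] = (1/3) Σ(k=0 to 2) X[k] · e^(2πikn/3)

Computing each x[n]:
x[0] = -1
x[1] = 1
x[2] = -3

x = [-1, 1, -3]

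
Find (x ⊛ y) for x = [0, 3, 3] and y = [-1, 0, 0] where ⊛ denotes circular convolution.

(x ⊛ y)[n] = Σ(m=0 to 2) x[m] · y[(n-m) mod 3]

Computing each output sample:
(x ⊛ y)[0] = 0
(x ⊛ y)[1] = -3
(x ⊛ y)[2] = -3

x ⊛ y = [0, -3, -3]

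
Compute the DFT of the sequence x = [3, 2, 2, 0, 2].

X[k] = Σ(n=0 to 4) x[n] · ω_5^(nk)
where ω_5 = e^(-2πi/5)

Computing each X[k]:
X[0] = 9
X[1] = 2.6180-1.1756i
X[2] = 0.3820+1.9021i
X[3] = 0.3820-1.9021i
X[4] = 2.6180+1.1756i

X = [9, 2.6180-1.1756i, 0.3820+1.9021i, 0.3820-1.9021i, 2.6180+1.1756i]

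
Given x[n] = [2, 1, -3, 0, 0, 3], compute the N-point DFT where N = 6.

X[k] = Σ(n=0 to 5) x[n] · ω_6^(nk)
where ω_6 = e^(-2πi/6)

Computing each X[k]:
X[0] = 3
X[1] = 5.5000+4.3301i
X[2] = 1.5000-0.8660i
X[3] = -5
X[4] = 1.5000+0.8660i
X[5] = 5.5000-4.3301i

X = [3, 5.5000+4.3301i, 1.5000-0.8660i, -5, 1.5000+0.8660i, 5.5000-4.3301i]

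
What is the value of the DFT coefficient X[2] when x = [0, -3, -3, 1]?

X[2] = Σ(n=0 to 3) x[n] · ω_4^(2n) where ω_4 = e^(-2πi/4)
= (0)·ω_4^0 + (-3)·ω_4^2 + (-3)·ω_4^4 + (1)·ω_4^6

X[2] = -1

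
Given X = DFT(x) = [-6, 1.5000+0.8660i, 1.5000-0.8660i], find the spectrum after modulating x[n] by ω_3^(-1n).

Modulation property: DFT(ω_3^(-1n)·x[n]) = X[(k-1) mod 3], so circularly shift X by 1 positions.

X[k-1] = [1.5000-0.8660i, -6, 1.5000+0.8660i]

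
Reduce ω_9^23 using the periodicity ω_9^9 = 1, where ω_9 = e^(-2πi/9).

Since ω_9^9 = 1, powers reduce modulo 9.
23 mod 9 = 5
So ω_9^23 = ω_9^5 = e^(-2πi·5/9)

ω_9^23 = ω_9^5 = -0.9397+0.3420i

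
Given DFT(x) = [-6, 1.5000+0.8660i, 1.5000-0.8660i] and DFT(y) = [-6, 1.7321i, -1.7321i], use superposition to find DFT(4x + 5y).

By linearity: DFT(4x + 5y) = 4·DFT(x) + 5·DFT(y)
= 4·[-6, 1.5000+0.8660i, 1.5000-0.8660i] + 5·[-6, 1.7321i, -1.7321i]

Computing element-wise:
Z[0] = 4·(-6) + 5·(-6) = -54
Z[1] = 4·(1.5000+0.8660i) + 5·(1.7321i) = 6.0000+12.1245i
Z[2] = 4·(1.5000-0.8660i) + 5·(-1.7321i) = 6.0000-12.1245i

DFT(4x + 5y) = 4·X + 5·Y = [-54, 6.0000+12.1245i, 6.0000-12.1245i]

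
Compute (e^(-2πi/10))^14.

Since ω_10^10 = 1, powers reduce modulo 10.
14 mod 10 = 4
So ω_10^14 = ω_10^4 = e^(-2πi·4/10)

ω_10^14 = ω_10^4 = -0.8090-0.5878i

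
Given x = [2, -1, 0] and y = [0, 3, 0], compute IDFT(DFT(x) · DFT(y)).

(x ⊛ y)[n] = Σ(m=0 to 2) x[m] · y[(n-m) mod 3]

Computing each output sample:
(x ⊛ y)[0] = 0
(x ⊛ y)[1] = 6
(x ⊛ y)[2] = -3

x ⊛ y = [0, 6, -3]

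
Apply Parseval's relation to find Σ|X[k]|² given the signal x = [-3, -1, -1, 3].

Parseval: Σ|x[n]|² = (1/N)Σ|X[k]|², so Σ|X[k]|² = N·Σ|x[n]|² = 4·20.0000

Σ|X[k]|² = N·Σ|x[n]|² = 4·20.0000 = 80.0000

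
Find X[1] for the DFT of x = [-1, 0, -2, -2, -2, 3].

X[1] = Σ(n=0 to 5) x[n] · ω_6^(1n) where ω_6 = e^(-2πi/6)
= (-1)·ω_6^0 + (0)·ω_6^1 + (-2)·ω_6^2 + (-2)·ω_6^3 + (-2)·ω_6^4 + (3)·ω_6^5

X[1] = 4.5000+2.5981i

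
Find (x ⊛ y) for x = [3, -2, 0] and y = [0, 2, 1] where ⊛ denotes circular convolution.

(x ⊛ y)[n] = Σ(m=0 to 2) x[m] · y[(n-m) mod 3]

Computing each output sample:
(x ⊛ y)[0] = -2
(x ⊛ y)[1] = 6
(x ⊛ y)[2] = -1

x ⊛ y = [-2, 6, -1]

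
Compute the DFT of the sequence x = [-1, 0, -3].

X[k] = Σ(n=0 to 2) x[n] · ω_3^(nk)
where ω_3 = e^(-2πi/3)

Computing each X[k]:
X[0] = -4
X[1] = 0.5000-2.5981i
X[2] = 0.5000+2.5981i

X = [-4, 0.5000-2.5981i, 0.5000+2.5981i]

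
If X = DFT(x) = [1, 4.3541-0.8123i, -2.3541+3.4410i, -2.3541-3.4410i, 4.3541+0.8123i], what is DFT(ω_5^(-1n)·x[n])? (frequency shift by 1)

Modulation property: DFT(ω_5^(-1n)·x[n]) = X[(k-1) mod 5], so circularly shift X by 1 positions.

X[k-1] = [4.3541+0.8123i, 1, 4.3541-0.8123i, -2.3541+3.4410i, -2.3541-3.4410i]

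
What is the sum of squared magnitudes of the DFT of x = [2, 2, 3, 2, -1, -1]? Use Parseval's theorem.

Parseval: Σ|x[n]|² = (1/N)Σ|X[k]|², so Σ|X[k]|² = N·Σ|x[n]|² = 6·23.0000

Σ|X[k]|² = N·Σ|x[n]|² = 6·23.0000 = 138.0000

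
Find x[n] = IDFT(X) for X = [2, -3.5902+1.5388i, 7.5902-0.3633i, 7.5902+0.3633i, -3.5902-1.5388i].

x[n] = (1/5) Σ(k=0 to 4) X[k] · e^(2πikn/5)

Computing each x[n]:
x[0] = 2
x[1] = -3
x[2] = 2
x[3] = 3
x[4] = -2

x = [2, -3, 2, 3, -2]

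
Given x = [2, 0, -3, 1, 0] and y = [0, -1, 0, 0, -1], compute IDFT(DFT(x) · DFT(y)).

(x ⊛ y)[n] = Σ(m=0 to 4) x[m] · y[(n-m) mod 5]

Computing each output sample:
(x ⊛ y)[0] = 0
(x ⊛ y)[1] = 1
(x ⊛ y)[2] = -1
(x ⊛ y)[3] = 3
(x ⊛ y)[4] = -3

x ⊛ y = [0, 1, -1, 3, -3]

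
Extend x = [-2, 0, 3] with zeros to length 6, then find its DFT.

Original 3-point DFT: [1, -3.5000+2.5981i, -3.5000-2.5981i]
Zero-padded 6-point DFT provides frequency interpolation.

DFT_6([x, 0, ...]) = [1, -3.5000-2.5981i, -3.5000+2.5981i, 1, -3.5000-2.5981i, -3.5000+2.5981i]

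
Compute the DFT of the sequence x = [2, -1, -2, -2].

X[k] = Σ(n=0 to 3) x[n] · ω_4^(nk)
where ω_4 = e^(-2πi/4)

Computing each X[k]:
X[0] = -3
X[1] = 4-1i
X[2] = 3
X[3] = 4+1i

X = [-3, 4-1i, 3, 4+1i]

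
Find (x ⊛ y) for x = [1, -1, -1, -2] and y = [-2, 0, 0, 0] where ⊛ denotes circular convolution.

(x ⊛ y)[n] = Σ(m=0 to 3) x[m] · y[(n-m) mod 4]

Computing each output sample:
(x ⊛ y)[0] = -2
(x ⊛ y)[1] = 2
(x ⊛ y)[2] = 2
(x ⊛ y)[3] = 4

x ⊛ y = [-2, 2, 2, 4]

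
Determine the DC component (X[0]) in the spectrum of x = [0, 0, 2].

X[0] = Σ(n=0 to 2) x[n] · ω_3^0 = Σ x[n]
= (0) + (0) + (2)

X[0] = 2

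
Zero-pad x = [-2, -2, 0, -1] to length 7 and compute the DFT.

Original 4-point DFT: [-5, -2+1i, 1, -2-1i]
Zero-padded 7-point DFT provides frequency interpolation.

DFT_7([x, 0, ...]) = [-5, -2.3460+1.9975i, -2.1784+1.1680i, 0.0245+1.8427i, 0.0245-1.8427i, -2.1784-1.1680i, -2.3460-1.9975i]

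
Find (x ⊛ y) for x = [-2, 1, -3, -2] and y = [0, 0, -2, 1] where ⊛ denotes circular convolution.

(x ⊛ y)[n] = Σ(m=0 to 3) x[m] · y[(n-m) mod 4]

Computing each output sample:
(x ⊛ y)[0] = 7
(x ⊛ y)[1] = 1
(x ⊛ y)[2] = 2
(x ⊛ y)[3] = -4

x ⊛ y = [7, 1, 2, -4]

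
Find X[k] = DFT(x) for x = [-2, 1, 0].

X[k] = Σ(n=0 to 2) x[n] · ω_3^(nk)
where ω_3 = e^(-2πi/3)

Computing each X[k]:
X[0] = -1
X[1] = -2.5000-0.8660i
X[2] = -2.5000+0.8660i

X = [-1, -2.5000-0.8660i, -2.5000+0.8660i]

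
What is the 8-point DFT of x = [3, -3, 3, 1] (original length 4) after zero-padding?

Original 4-point DFT: [4, 4i, 8, -4i]
Zero-padded 8-point DFT provides frequency interpolation.

DFT_8([x, 0, ...]) = [4, 0.1716-1.5858i, 4i, 5.8284+4.4142i, 8, 5.8284-4.4142i, -4i, 0.1716+1.5858i]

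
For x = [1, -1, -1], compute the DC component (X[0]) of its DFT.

X[0] = Σ(n=0 to 2) x[n] · ω_3^0 = Σ x[n]
= (1) + (-1) + (-1)

X[0] = -1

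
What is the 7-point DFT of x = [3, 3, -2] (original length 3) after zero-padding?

Original 3-point DFT: [4, 2.5000-4.3301i, 2.5000+4.3301i]
Zero-padded 7-point DFT provides frequency interpolation.

DFT_7([x, 0, ...]) = [4, 5.3155-0.3956i, 4.1344-3.7926i, -0.9499-2.8653i, -0.9499+2.8653i, 4.1344+3.7926i, 5.3155+0.3956i]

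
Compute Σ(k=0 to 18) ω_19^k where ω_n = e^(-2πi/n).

Sum of all nth roots of unity equals 0 for n > 1 (geometric series with r ≠ 1).

0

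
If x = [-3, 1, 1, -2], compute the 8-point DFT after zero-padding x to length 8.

Original 4-point DFT: [-3, -4-3i, -1, -4+3i]
Zero-padded 8-point DFT provides frequency interpolation.

DFT_8([x, 0, ...]) = [-3, -0.8787-0.2929i, -4-3i, -5.1213+1.7071i, -1, -5.1213-1.7071i, -4+3i, -0.8787+0.2929i]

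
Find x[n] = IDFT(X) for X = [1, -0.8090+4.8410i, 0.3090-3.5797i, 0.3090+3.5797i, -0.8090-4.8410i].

x[n] = (1/5) Σ(k=0 to 4) X[k] · e^(2πikn/5)

Computing each x[n]:
x[0] = 0
x[1] = -1
x[2] = -2
x[3] = 3
x[4] = 1

x = [0, -1, -2, 3, 1]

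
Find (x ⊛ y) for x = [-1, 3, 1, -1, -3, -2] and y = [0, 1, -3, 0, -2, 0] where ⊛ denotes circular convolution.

(x ⊛ y)[n] = Σ(m=0 to 5) x[m] · y[(n-m) mod 6]

Computing each output sample:
(x ⊛ y)[0] = 5
(x ⊛ y)[1] = 7
(x ⊛ y)[2] = 12
(x ⊛ y)[3] = -4
(x ⊛ y)[4] = -2
(x ⊛ y)[5] = -6

x ⊛ y = [5, 7, 12, -4, -2, -6]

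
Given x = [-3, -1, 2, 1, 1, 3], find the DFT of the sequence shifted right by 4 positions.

Time shift by 4: X_shifted[k] = ω_6^(4k) · X[k]
Shifted x = [2, 1, 1, 3, -3, -1]

DFT(x[n-4]) = [3, -5.1962i, 6.0000+1.7321i, -3, 6.0000-1.7321i, 5.1962i]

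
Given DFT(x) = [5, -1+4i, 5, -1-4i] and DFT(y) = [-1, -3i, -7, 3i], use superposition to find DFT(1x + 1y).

By linearity: DFT(1x + 1y) = 1·DFT(x) + 1·DFT(y)
= 1·[5, -1+4i, 5, -1-4i] + 1·[-1, -3i, -7, 3i]

Computing element-wise:
Z[0] = 1·(5) + 1·(-1) = 4
Z[1] = 1·(-1+4i) + 1·(-3i) = -1+1i
Z[2] = 1·(5) + 1·(-7) = -2
Z[3] = 1·(-1-4i) + 1·(3i) = -1-1i

DFT(1x + 1y) = 1·X + 1·Y = [4, -1+1i, -2, -1-1i]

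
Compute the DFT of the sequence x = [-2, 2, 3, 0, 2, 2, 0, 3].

X[k] = Σ(n=0 to 7) x[n] · ω_8^(nk)
where ω_8 = e^(-2πi/8)

Computing each X[k]:
X[0] = 10
X[1] = -1.8787-0.8787i
X[2] = -3-1i
X[3] = -6.1213+5.1213i
X[4] = -4
X[5] = -6.1213-5.1213i
X[6] = -3+1i
X[7] = -1.8787+0.8787i

X = [10, -1.8787-0.8787i, -3-1i, -6.1213+5.1213i, -4, -6.1213-5.1213i, -3+1i, -1.8787+0.8787i]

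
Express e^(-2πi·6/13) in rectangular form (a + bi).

ω_13^6 = e^(-2πi·6/13)
= cos(-2π·6/13) + i·sin(-2π·6/13)
= cos(-12π/13) + i·sin(-12π/13)

ω_13^6 = cos(-12π/13) + i·sin(-12π/13) = -0.9709-0.2393i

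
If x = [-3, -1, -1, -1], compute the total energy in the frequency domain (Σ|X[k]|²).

Parseval: Σ|x[n]|² = (1/N)Σ|X[k]|², so Σ|X[k]|² = N·Σ|x[n]|² = 4·12.0000

Σ|X[k]|² = N·Σ|x[n]|² = 4·12.0000 = 48.0000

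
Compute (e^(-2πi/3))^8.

Since ω_3^3 = 1, powers reduce modulo 3.
8 mod 3 = 2
So ω_3^8 = ω_3^2 = e^(-2πi·2/3)

ω_3^8 = ω_3^2 = -0.5000+0.8660i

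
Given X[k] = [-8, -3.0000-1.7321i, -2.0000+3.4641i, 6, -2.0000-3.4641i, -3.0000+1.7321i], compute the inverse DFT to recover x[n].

x[n] = (1/6) Σ(k=0 to 5) X[k] · e^(2πikn/6)

Computing each x[n]:
x[0] = -2
x[1] = -3
x[2] = 2
x[3] = -2
x[4] = -1
x[5] = -2

x = [-2, -3, 2, -2, -1, -2]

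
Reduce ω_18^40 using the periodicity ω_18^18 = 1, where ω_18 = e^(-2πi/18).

Since ω_18^18 = 1, powers reduce modulo 18.
40 mod 18 = 4
So ω_18^40 = ω_18^4 = e^(-2πi·4/18)

ω_18^40 = ω_18^4 = 0.1736-0.9848i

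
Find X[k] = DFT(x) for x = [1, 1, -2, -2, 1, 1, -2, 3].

X[k] = Σ(n=0 to 7) x[n] · ω_8^(nk)
where ω_8 = e^(-2πi/8)

Computing each X[k]:
X[0] = 1
X[1] = 3.5355+3.5355i
X[2] = 6-1i
X[3] = -3.5355+3.5355i
X[4] = -5
X[5] = -3.5355-3.5355i
X[6] = 6+1i
X[7] = 3.5355-3.5355i

X = [1, 3.5355+3.5355i, 6-1i, -3.5355+3.5355i, -5, -3.5355-3.5355i, 6+1i, 3.5355-3.5355i]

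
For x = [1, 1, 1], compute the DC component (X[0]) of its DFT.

X[0] = Σ(n=0 to 2) x[n] · ω_3^0 = Σ x[n]
= (1) + (1) + (1)

X[0] = 3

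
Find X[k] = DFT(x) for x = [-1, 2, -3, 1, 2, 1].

X[k] = Σ(n=0 to 5) x[n] · ω_6^(nk)
where ω_6 = e^(-2πi/6)

Computing each X[k]:
X[0] = 2
X[1] = 3.4641i
X[2] = -1.0000-5.1962i
X[3] = -6
X[4] = -1.0000+5.1962i
X[5] = -3.4641i

X = [2, 3.4641i, -1.0000-5.1962i, -6, -1.0000+5.1962i, -3.4641i]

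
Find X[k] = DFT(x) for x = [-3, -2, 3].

X[k] = Σ(n=0 to 2) x[n] · ω_3^(nk)
where ω_3 = e^(-2πi/3)

Computing each X[k]:
X[0] = -2
X[1] = -3.5000+4.3301i
X[2] = -3.5000-4.3301i

X = [-2, -3.5000+4.3301i, -3.5000-4.3301i]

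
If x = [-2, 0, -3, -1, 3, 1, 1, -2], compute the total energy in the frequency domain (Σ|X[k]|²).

Parseval: Σ|x[n]|² = (1/N)Σ|X[k]|², so Σ|X[k]|² = N·Σ|x[n]|² = 8·29.0000

Σ|X[k]|² = N·Σ|x[n]|² = 8·29.0000 = 232.0000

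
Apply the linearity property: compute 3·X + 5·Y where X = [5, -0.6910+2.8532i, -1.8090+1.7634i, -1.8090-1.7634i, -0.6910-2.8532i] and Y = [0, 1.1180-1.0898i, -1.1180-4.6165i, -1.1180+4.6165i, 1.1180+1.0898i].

By linearity: DFT(3x + 5y) = 3·DFT(x) + 5·DFT(y)
= 3·[5, -0.6910+2.8532i, -1.8090+1.7634i, -1.8090-1.7634i, -0.6910-2.8532i] + 5·[0, 1.1180-1.0898i, -1.1180-4.6165i, -1.1180+4.6165i, 1.1180+1.0898i]

Computing element-wise:
Z[0] = 3·(5) + 5·(0) = 15
Z[1] = 3·(-0.6910+2.8532i) + 5·(1.1180-1.0898i) = 3.5170+3.1106i
Z[2] = 3·(-1.8090+1.7634i) + 5·(-1.1180-4.6165i) = -11.0170-17.7923i
Z[3] = 3·(-1.8090-1.7634i) + 5·(-1.1180+4.6165i) = -11.0170+17.7923i
Z[4] = 3·(-0.6910-2.8532i) + 5·(1.1180+1.0898i) = 3.5170-3.1106i

DFT(3x + 5y) = 3·X + 5·Y = [15, 3.5170+3.1106i, -11.0170-17.7923i, -11.0170+17.7923i, 3.5170-3.1106i]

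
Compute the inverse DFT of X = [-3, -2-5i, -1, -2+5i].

x[n] = (1/4) Σ(k=0 to 3) X[k] · e^(2πikn/4)

Computing each x[n]:
x[0] = -2
x[1] = 2
x[2] = 0
x[3] = -3

x = [-2, 2, 0, -3]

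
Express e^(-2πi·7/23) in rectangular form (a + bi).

ω_23^7 = e^(-2πi·7/23)
= cos(-2π·7/23) + i·sin(-2π·7/23)
= cos(-14π/23) + i·sin(-14π/23)

ω_23^7 = cos(-14π/23) + i·sin(-14π/23) = -0.3349-0.9423i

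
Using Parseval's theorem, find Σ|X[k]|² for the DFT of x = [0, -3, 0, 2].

Parseval: Σ|x[n]|² = (1/N)Σ|X[k]|², so Σ|X[k]|² = N·Σ|x[n]|² = 4·13.0000

Σ|X[k]|² = N·Σ|x[n]|² = 4·13.0000 = 52.0000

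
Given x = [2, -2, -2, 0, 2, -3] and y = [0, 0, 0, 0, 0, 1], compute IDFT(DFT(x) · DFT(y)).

(x ⊛ y)[n] = Σ(m=0 to 5) x[m] · y[(n-m) mod 6]

Computing each output sample:
(x ⊛ y)[0] = -2
(x ⊛ y)[1] = -2
(x ⊛ y)[2] = 0
(x ⊛ y)[3] = 2
(x ⊛ y)[4] = -3
(x ⊛ y)[5] = 2

x ⊛ y = [-2, -2, 0, 2, -3, 2]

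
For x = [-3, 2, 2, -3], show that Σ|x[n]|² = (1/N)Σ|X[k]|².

Time domain:
Σ|x[n]|² = |-3|² + |2|² + |2|² + |-3|² = 26.0000

Frequency domain:
(1/4)Σ|X[k]|² = (1/4)(|-2|² + |-5-5i|² + |0|² + |-5+5i|²) = (1/4)·104.0000 = 26.0000

Both sides agree, confirming Parseval's theorem.

Σ|x[n]|² = (1/N)Σ|X[k]|² = 26.0000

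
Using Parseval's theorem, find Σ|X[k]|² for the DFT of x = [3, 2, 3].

Parseval: Σ|x[n]|² = (1/N)Σ|X[k]|², so Σ|X[k]|² = N·Σ|x[n]|² = 3·22.0000

Σ|X[k]|² = N·Σ|x[n]|² = 3·22.0000 = 66.0000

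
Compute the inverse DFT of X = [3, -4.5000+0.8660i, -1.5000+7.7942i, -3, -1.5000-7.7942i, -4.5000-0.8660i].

x[n] = (1/6) Σ(k=0 to 5) X[k] · e^(2πikn/6)

Computing each x[n]:
x[0] = -2
x[1] = -2
x[2] = 3
x[3] = 2
x[4] = -1
x[5] = 3

x = [-2, -2, 3, 2, -1, 3]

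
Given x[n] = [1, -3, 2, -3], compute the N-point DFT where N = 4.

X[k] = Σ(n=0 to 3) x[n] · ω_4^(nk)
where ω_4 = e^(-2πi/4)

Computing each X[k]:
X[0] = -3
X[1] = -1
X[2] = 9
X[3] = -1

X = [-3, -1, 9, -1]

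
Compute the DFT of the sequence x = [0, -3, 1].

X[k] = Σ(n=0 to 2) x[n] · ω_3^(nk)
where ω_3 = e^(-2πi/3)

Computing each X[k]:
X[0] = -2
X[1] = 1.0000+3.4641i
X[2] = 1.0000-3.4641i

X = [-2, 1.0000+3.4641i, 1.0000-3.4641i]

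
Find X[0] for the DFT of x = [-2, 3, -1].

X[0] = Σ(n=0 to 2) x[n] · ω_3^0 = Σ x[n]
= (-2) + (3) + (-1)

X[0] = 0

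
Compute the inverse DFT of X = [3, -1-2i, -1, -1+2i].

x[n] = (1/4) Σ(k=0 to 3) X[k] · e^(2πikn/4)

Computing each x[n]:
x[0] = 0
x[1] = 2
x[2] = 1
x[3] = 0

x = [0, 2, 1, 0]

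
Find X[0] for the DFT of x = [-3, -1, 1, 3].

X[0] = Σ(n=0 to 3) x[n] · ω_4^0 = Σ x[n]
= (-3) + (-1) + (1) + (3)

X[0] = 0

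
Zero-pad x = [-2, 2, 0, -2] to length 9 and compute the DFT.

Original 4-point DFT: [-2, -2-4i, -2, -2+4i]
Zero-padded 9-point DFT provides frequency interpolation.

DFT_9([x, 0, ...]) = [-2, 0.5321+0.4465i, -0.6527-3.7017i, -5.0000-1.7321i, -2.8794+1.0480i, -2.8794-1.0480i, -5.0000+1.7321i, -0.6527+3.7017i, 0.5321-0.4465i]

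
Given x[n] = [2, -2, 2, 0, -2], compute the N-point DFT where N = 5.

X[k] = Σ(n=0 to 4) x[n] · ω_5^(nk)
where ω_5 = e^(-2πi/5)

Computing each X[k]:
X[0] = 0
X[1] = -0.8541-1.1756i
X[2] = 5.8541+1.9021i
X[3] = 5.8541-1.9021i
X[4] = -0.8541+1.1756i

X = [0, -0.8541-1.1756i, 5.8541+1.9021i, 5.8541-1.9021i, -0.8541+1.1756i]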